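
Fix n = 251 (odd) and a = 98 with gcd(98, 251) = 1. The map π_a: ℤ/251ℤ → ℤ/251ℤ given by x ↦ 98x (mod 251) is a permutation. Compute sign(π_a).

Start at x=41: 41 → 2 → 196 → 132 → 135 → 178 → 125 → … (one orbit).
The orbit structure of x ↦ 98x mod 251: 2 orbits of sizes [250, 1].
With 2 cycles on 251 points, sign = (−1)^{251−2} = -1.
(98|251)_J = -1 (Zolotarev's lemma cross-check).

-1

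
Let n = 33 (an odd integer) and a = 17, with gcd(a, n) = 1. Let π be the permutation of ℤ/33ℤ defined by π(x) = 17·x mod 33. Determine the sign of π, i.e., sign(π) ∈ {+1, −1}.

+1

Orbit of 4 under x↦17x: [4, 2, 1, 17, 25, 29, 31]… (length divides ord_33(17)).
5 cycles of lengths [10, 10, 10, 2, 1].
sign(π) = (−1)^{n − #cycles} = (−1)^{33−5} = (−1)^28 = +1.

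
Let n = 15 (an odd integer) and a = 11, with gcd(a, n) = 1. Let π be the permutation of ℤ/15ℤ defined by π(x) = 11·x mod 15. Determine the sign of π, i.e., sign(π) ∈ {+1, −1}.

-1

Orbit of 1 under x↦11x: [1, 11]… (length divides ord_15(11)).
10 cycles of lengths [2, 2, 2, 2, 2, 1, 1, 1, 1, 1].
10 cycles on 15: each ℓ→(−1)^(ℓ−1), product (−1)^5 = -1.
The Jacobi symbol (11|15) = -1 (Zolotarev) agrees.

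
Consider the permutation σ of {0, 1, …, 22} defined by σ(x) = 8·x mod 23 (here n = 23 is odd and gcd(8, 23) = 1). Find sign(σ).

Trace 2: π^k(2) = [2, 16, 13, 12, 4, 9, 3] for k=0..6.
π_8 has 3 disjoint cycles with lengths [11, 11, 1] on {0,…,22}.
With 3 cycles on 23 points, sign = (−1)^{23−3} = +1.
The Jacobi symbol (8|23) = +1 (Zolotarev) agrees.

+1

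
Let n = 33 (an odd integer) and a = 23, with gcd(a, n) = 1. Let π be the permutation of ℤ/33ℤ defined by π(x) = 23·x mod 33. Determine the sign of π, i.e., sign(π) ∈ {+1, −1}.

Orbit of 23 under x↦23x: [23, 1]… (length divides ord_33(23)).
22 cycles of lengths [2, 2, 2, 2, 2, 2, 2, 2, 2, 2, 2, 1, 1, 1, 1, 1, 1, 1, 1, 1, 1, 1].
22 cycles on 33: each ℓ→(−1)^(ℓ−1), product (−1)^11 = -1.
Check: (23/33) = -1 by Zolotarev.

-1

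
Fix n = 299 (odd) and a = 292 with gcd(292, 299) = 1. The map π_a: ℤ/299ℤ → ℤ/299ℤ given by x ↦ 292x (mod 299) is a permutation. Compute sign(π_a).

Orbit of 35 under x↦292x: [35, 54, 220, 254, 16, 187, 186]… (length divides ord_299(292)).
π_292 has 6 disjoint cycles with lengths [132, 132, 12, 11, 11, 1] on {0,…,298}.
6 cycles on 299: each ℓ→(−1)^(ℓ−1), product (−1)^293 = -1.

-1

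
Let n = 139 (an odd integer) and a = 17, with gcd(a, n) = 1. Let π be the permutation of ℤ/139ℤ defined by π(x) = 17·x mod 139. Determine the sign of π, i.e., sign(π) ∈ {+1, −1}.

-1

Orbit of 38 under x↦17x: [38, 90, 1, 17, 11, 48, 121]… (length divides ord_139(17)).
2 cycles of lengths [138, 1].
n − c = 139 − 2 = 137; sign = (−1)^137 = -1.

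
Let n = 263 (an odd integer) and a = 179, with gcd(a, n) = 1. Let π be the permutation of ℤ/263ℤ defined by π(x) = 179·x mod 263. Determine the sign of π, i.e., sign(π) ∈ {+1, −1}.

+1

Orbit of 3 under x↦179x: [3, 11, 128, 31, 26, 183, 145]… (length divides ord_263(179)).
π_179 has 3 disjoint cycles with lengths [131, 131, 1] on {0,…,262}.
sign(π) = (−1)^{n − #cycles} = (−1)^{263−3} = (−1)^260 = +1.
Via Zolotarev, sign(π_{179}) = (179|263) = +1.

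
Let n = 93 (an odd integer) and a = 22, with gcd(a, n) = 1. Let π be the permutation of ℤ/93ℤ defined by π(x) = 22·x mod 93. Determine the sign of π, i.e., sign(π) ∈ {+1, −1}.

Start at x=7: 7 → 61 → 40 → 43 → 16 → 73 → 25 → … (one orbit).
Cycle lengths of π_22 on ℤ/93ℤ: [30, 30, 30, 1, 1, 1]; 6 cycles in total.
sign(π) = (−1)^{n − #cycles} = (−1)^{93−6} = (−1)^87 = -1.
The Jacobi symbol (22|93) = -1 (Zolotarev) agrees.

-1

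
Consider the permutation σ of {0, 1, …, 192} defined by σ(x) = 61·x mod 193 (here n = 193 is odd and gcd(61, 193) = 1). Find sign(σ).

-1

Start at x=176: 176 → 121 → 47 → 165 → 29 → 32 → 22 → … (one orbit).
Cycle type of π: 192 + 1; total 2 cycles.
Σ(ℓ_i−1) = 193−2 = 191; sign = (−1)^191 = -1.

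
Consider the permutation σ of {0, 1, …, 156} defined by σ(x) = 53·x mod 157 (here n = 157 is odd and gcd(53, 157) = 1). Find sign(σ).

-1

Trace 34: π^k(34) = [34, 75, 50, 138, 92, 9, 6] for k=0..6.
Decompose π into cycles: lengths [156, 1] (2 cycles, including the fixed point 0).
2 cycles on 157: each ℓ→(−1)^(ℓ−1), product (−1)^155 = -1.
Via Zolotarev, sign(π_{53}) = (53|157) = -1.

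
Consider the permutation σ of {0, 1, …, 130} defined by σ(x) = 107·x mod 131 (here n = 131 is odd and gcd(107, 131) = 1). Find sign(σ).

Orbit of 107 under x↦107x: [107, 52, 62, 84, 80, 45, 99]… (length divides ord_131(107)).
Cycle type of π: 13×10 + 1; total 11 cycles.
With 11 cycles on 131 points, sign = (−1)^{131−11} = +1.
Zolotarev: (107|131) = +1, matching the cycle-count sign.

+1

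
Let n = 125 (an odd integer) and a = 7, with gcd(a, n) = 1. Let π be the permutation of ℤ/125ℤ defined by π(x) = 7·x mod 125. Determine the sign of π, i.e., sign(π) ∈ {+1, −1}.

-1

Orbit of 32 under x↦7x: [32, 99, 68, 101, 82, 74, 18]… (length divides ord_125(7)).
Decompose π into cycles: lengths [20, 20, 20, 20, 20, 4, 4, 4, 4, 4, 4, 1] (12 cycles, including the fixed point 0).
Σ(ℓ_i−1) = 125−12 = 113; sign = (−1)^113 = -1.
The Jacobi symbol (7|125) = -1 (Zolotarev) agrees.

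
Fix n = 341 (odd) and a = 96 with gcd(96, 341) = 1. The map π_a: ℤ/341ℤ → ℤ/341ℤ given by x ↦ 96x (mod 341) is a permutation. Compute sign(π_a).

Start at x=260: 260 → 67 → 294 → 262 → 259 → 312 → 285 → … (one orbit).
13 cycles of lengths [30, 30, 30, 30, 30, 30, 30, 30, 30, 30, 30, 10, 1].
13 cycles on 341: each ℓ→(−1)^(ℓ−1), product (−1)^328 = +1.
(96|341)_J = +1 (Zolotarev's lemma cross-check).

+1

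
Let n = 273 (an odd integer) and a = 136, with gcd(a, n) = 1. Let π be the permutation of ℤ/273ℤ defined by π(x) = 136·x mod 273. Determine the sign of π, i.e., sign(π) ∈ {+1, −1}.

Orbit of 4 under x↦136x: [4, 271, 1, 136, 205, 34, 256]… (length divides ord_273(136)).
Cycle type of π: 12×21 + 6×3 + 1×3; total 27 cycles.
273 − 27 = 246 transpositions; sign(π) = (−1)^246 = +1.

+1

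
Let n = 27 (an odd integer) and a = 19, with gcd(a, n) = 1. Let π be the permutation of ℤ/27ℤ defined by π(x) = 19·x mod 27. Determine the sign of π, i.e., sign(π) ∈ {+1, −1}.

+1

Start at x=19: 19 → 10 → 1 → 19 (one orbit).
Cycle lengths of π_19 on ℤ/27ℤ: [3, 3, 3, 3, 3, 3, 1, 1, 1, 1, 1, 1, 1, 1, 1]; 15 cycles in total.
15 cycles on 27: each ℓ→(−1)^(ℓ−1), product (−1)^12 = +1.
Zolotarev: (19|27) = +1, matching the cycle-count sign.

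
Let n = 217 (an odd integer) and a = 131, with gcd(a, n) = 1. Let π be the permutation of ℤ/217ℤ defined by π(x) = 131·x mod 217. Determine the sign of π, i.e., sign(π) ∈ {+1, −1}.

Start at x=164: 164 → 1 → 131 → 18 → 188 → 107 → 129 → … (one orbit).
Cycle type of π: 30×6 + 15×2 + 6 + 1; total 10 cycles.
With 10 cycles on 217 points, sign = (−1)^{217−10} = -1.
Check: (131/217) = -1 by Zolotarev.

-1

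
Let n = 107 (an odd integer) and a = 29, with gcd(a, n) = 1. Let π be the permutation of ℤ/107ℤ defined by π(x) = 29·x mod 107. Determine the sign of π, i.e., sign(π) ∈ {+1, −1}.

+1

Orbit of 62 under x↦29x: [62, 86, 33, 101, 40, 90, 42]… (length divides ord_107(29)).
π_29 has 3 disjoint cycles with lengths [53, 53, 1] on {0,…,106}.
107 − 3 = 104 transpositions; sign(π) = (−1)^104 = +1.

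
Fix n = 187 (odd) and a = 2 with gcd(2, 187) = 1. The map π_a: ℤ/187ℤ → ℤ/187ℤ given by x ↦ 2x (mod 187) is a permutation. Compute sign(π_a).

-1

Start at x=32: 32 → 64 → 128 → 69 → 138 → 89 → 178 → … (one orbit).
The orbit structure of x ↦ 2x mod 187: 8 orbits of sizes [40, 40, 40, 40, 10, 8, 8, 1].
sign(π) = (−1)^{n − #cycles} = (−1)^{187−8} = (−1)^179 = -1.
Zolotarev: (2|187) = -1, matching the cycle-count sign.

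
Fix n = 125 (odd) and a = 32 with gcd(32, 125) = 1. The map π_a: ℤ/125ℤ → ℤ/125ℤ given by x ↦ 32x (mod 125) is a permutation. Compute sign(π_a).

Orbit of 93 under x↦32x: [93, 101, 107, 49, 68, 51, 7]… (length divides ord_125(32)).
Cycle lengths of π_32 on ℤ/125ℤ: [20, 20, 20, 20, 20, 4, 4, 4, 4, 4, 4, 1]; 12 cycles in total.
With 12 cycles on 125 points, sign = (−1)^{125−12} = -1.
(32|125)_J = -1 (Zolotarev's lemma cross-check).

-1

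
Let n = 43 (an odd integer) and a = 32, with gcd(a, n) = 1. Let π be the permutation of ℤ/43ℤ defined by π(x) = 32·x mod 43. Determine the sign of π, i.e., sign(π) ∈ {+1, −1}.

-1

Start at x=8: 8 → 41 → 22 → 16 → 39 → 1 → 32 → … (one orbit).
4 cycles of lengths [14, 14, 14, 1].
n − c = 43 − 4 = 39; sign = (−1)^39 = -1.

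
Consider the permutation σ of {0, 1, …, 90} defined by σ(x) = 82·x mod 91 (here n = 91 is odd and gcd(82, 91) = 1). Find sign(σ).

Start at x=82: 82 → 81 → 90 → 9 → 10 → 1 → 82 (one orbit).
16 cycles of lengths [6, 6, 6, 6, 6, 6, 6, 6, 6, 6, 6, 6, 6, 6, 6, 1].
n − c = 91 − 16 = 75; sign = (−1)^75 = -1.

-1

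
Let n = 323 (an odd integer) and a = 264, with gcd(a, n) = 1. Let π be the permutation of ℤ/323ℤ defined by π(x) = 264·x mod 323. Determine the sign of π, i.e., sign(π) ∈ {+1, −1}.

Orbit of 64 under x↦264x: [64, 100, 237, 229, 55, 308, 239]… (length divides ord_323(264)).
Cycle type of π: 72×4 + 9×2 + 8×2 + 1; total 9 cycles.
sign(π) = (−1)^{n − #cycles} = (−1)^{323−9} = (−1)^314 = +1.

+1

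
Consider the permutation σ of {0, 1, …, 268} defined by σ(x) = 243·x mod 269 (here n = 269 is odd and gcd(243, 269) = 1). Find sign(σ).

-1

Orbit of 200 under x↦243x: [200, 180, 162, 92, 29, 53, 236]… (length divides ord_269(243)).
Decompose π into cycles: lengths [268, 1] (2 cycles, including the fixed point 0).
sign(π) = (−1)^{n − #cycles} = (−1)^{269−2} = (−1)^267 = -1.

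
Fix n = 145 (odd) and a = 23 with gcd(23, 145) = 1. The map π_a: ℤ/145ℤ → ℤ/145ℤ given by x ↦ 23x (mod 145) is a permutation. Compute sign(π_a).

Trace 23: π^k(23) = [23, 94, 132, 136, 83, 24, 117] for k=0..6.
Cycle type of π: 28×4 + 7×4 + 4 + 1; total 10 cycles.
With 10 cycles on 145 points, sign = (−1)^{145−10} = -1.

-1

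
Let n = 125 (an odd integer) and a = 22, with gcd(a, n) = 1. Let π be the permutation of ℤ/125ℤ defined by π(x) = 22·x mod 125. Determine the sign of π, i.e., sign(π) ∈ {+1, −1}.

-1

Orbit of 73 under x↦22x: [73, 106, 82, 54, 63, 11, 117]… (length divides ord_125(22)).
4 cycles of lengths [100, 20, 4, 1].
sign(π) = (−1)^{n − #cycles} = (−1)^{125−4} = (−1)^121 = -1.
The Jacobi symbol (22|125) = -1 (Zolotarev) agrees.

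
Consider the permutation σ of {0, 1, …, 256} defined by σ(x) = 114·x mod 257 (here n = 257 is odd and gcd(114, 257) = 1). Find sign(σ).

+1

Orbit of 100 under x↦114x: [100, 92, 208, 68, 42, 162, 221]… (length divides ord_257(114)).
3 cycles of lengths [128, 128, 1].
Σ(ℓ_i−1) = 257−3 = 254; sign = (−1)^254 = +1.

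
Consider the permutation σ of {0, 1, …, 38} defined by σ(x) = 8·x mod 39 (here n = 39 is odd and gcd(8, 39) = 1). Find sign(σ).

Orbit of 8 under x↦8x: [8, 25, 5, 1]… (length divides ord_39(8)).
π_8 has 11 disjoint cycles with lengths [4, 4, 4, 4, 4, 4, 4, 4, 4, 2, 1] on {0,…,38}.
With 11 cycles on 39 points, sign = (−1)^{39−11} = +1.
(8|39)_J = +1 (Zolotarev's lemma cross-check).

+1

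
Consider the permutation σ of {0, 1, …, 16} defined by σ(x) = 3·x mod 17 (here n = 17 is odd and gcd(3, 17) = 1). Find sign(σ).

-1

Trace 16: π^k(16) = [16, 14, 8, 7, 4, 12, 2] for k=0..6.
π_3 has 2 disjoint cycles with lengths [16, 1] on {0,…,16}.
n − c = 17 − 2 = 15; sign = (−1)^15 = -1.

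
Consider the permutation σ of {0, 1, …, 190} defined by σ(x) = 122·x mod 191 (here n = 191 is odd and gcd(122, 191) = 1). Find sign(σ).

-1

Orbit of 125 under x↦122x: [125, 161, 160, 38, 52, 41, 36]… (length divides ord_191(122)).
Cycle type of π: 38×5 + 1; total 6 cycles.
sign(π) = (−1)^{n − #cycles} = (−1)^{191−6} = (−1)^185 = -1.
(122|191)_J = -1 (Zolotarev's lemma cross-check).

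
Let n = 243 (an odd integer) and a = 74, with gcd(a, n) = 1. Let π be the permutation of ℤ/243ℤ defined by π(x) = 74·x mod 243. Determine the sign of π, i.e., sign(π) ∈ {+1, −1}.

-1

Trace 136: π^k(136) = [136, 101, 184, 8, 106, 68, 172] for k=0..6.
Cycle type of π: 162 + 54 + 18 + 6 + 2 + 1; total 6 cycles.
With 6 cycles on 243 points, sign = (−1)^{243−6} = -1.
Via Zolotarev, sign(π_{74}) = (74|243) = -1.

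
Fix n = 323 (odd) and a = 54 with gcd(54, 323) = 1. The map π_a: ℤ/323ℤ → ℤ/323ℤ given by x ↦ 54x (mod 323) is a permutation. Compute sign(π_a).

Start at x=131: 131 → 291 → 210 → 35 → 275 → 315 → 214 → … (one orbit).
π_54 has 6 disjoint cycles with lengths [144, 144, 16, 9, 9, 1] on {0,…,322}.
sign(π) = (−1)^{n − #cycles} = (−1)^{323−6} = (−1)^317 = -1.
Check: (54/323) = -1 by Zolotarev.

-1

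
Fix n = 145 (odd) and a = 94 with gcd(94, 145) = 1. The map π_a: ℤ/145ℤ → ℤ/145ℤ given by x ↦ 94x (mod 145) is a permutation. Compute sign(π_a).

Trace 1: π^k(1) = [1, 94, 136, 24, 81, 74, 141] for k=0..6.
Cycle type of π: 14×8 + 7×4 + 2×2 + 1; total 15 cycles.
145 − 15 = 130 transpositions; sign(π) = (−1)^130 = +1.
Via Zolotarev, sign(π_{94}) = (94|145) = +1.

+1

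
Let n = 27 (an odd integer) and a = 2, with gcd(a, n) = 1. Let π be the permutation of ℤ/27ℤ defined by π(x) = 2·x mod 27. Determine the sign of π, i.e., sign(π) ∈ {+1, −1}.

Trace 4: π^k(4) = [4, 8, 16, 5, 10, 20, 13] for k=0..6.
Cycle lengths of π_2 on ℤ/27ℤ: [18, 6, 2, 1]; 4 cycles in total.
n − c = 27 − 4 = 23; sign = (−1)^23 = -1.
Check: (2/27) = -1 by Zolotarev.

-1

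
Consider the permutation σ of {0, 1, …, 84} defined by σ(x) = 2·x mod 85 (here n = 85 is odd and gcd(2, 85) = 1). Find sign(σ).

-1

Start at x=43: 43 → 1 → 2 → 4 → 8 → 16 → 32 → … (one orbit).
Cycle lengths of π_2 on ℤ/85ℤ: [8, 8, 8, 8, 8, 8, 8, 8, 8, 8, 4, 1]; 12 cycles in total.
Σ(ℓ_i−1) = 85−12 = 73; sign = (−1)^73 = -1.
The Jacobi symbol (2|85) = -1 (Zolotarev) agrees.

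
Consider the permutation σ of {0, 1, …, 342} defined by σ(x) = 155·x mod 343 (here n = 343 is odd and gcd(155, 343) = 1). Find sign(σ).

+1

Orbit of 127 under x↦155x: [127, 134, 190, 295, 106, 309, 218]… (length divides ord_343(155)).
Cycle type of π: 49×6 + 7×6 + 1×7; total 19 cycles.
343 − 19 = 324 transpositions; sign(π) = (−1)^324 = +1.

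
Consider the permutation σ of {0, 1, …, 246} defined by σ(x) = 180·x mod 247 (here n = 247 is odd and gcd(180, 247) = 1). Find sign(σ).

-1

Trace 63: π^k(63) = [63, 225, 239, 42, 150, 77, 28] for k=0..6.
Cycle type of π: 36×6 + 12 + 9×2 + 1; total 10 cycles.
247 − 10 = 237 transpositions; sign(π) = (−1)^237 = -1.
Check: (180/247) = -1 by Zolotarev.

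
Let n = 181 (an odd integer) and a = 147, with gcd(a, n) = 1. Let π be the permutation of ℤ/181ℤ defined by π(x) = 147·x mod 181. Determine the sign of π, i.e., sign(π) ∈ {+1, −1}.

+1

Start at x=125: 125 → 94 → 62 → 64 → 177 → 136 → 82 → … (one orbit).
Cycle lengths of π_147 on ℤ/181ℤ: [90, 90, 1]; 3 cycles in total.
n − c = 181 − 3 = 178; sign = (−1)^178 = +1.
Via Zolotarev, sign(π_{147}) = (147|181) = +1.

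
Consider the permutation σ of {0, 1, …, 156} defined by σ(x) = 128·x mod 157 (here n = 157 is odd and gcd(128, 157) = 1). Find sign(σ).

-1

Orbit of 118 under x↦128x: [118, 32, 14, 65, 156, 29, 101]… (length divides ord_157(128)).
Decompose π into cycles: lengths [52, 52, 52, 1] (4 cycles, including the fixed point 0).
Σ(ℓ_i−1) = 157−4 = 153; sign = (−1)^153 = -1.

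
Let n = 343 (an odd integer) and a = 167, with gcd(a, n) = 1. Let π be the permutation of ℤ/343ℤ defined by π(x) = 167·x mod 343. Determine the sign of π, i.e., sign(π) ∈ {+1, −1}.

Start at x=106: 106 → 209 → 260 → 202 → 120 → 146 → 29 → … (one orbit).
Cycle lengths of π_167 on ℤ/343ℤ: [98, 98, 98, 14, 14, 14, 2, 2, 2, 1]; 10 cycles in total.
n − c = 343 − 10 = 333; sign = (−1)^333 = -1.

-1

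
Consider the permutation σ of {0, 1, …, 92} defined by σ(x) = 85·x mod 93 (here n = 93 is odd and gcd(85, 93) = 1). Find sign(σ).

Trace 1: π^k(1) = [1, 85, 64, 46, 4, 61, 70] for k=0..6.
Cycle type of π: 10×9 + 1×3; total 12 cycles.
93 − 12 = 81 transpositions; sign(π) = (−1)^81 = -1.
Check: (85/93) = -1 by Zolotarev.

-1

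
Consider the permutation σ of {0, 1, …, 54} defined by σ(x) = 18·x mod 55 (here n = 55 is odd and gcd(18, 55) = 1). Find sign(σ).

Orbit of 2 under x↦18x: [2, 36, 43, 4, 17, 31, 8]… (length divides ord_55(18)).
π_18 has 5 disjoint cycles with lengths [20, 20, 10, 4, 1] on {0,…,54}.
With 5 cycles on 55 points, sign = (−1)^{55−5} = +1.

+1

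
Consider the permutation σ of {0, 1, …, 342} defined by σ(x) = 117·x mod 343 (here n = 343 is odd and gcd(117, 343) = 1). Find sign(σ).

-1

Trace 197: π^k(197) = [197, 68, 67, 293, 324, 178, 246] for k=0..6.
The orbit structure of x ↦ 117x mod 343: 16 orbits of sizes [42, 42, 42, 42, 42, 42, 42, 6, 6, 6, 6, 6, 6, 6, 6, 1].
With 16 cycles on 343 points, sign = (−1)^{343−16} = -1.
Check: (117/343) = -1 by Zolotarev.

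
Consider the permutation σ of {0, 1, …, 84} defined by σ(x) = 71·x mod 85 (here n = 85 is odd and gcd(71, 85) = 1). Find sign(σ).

Orbit of 46 under x↦71x: [46, 36, 6, 1, 71, 26, 61]… (length divides ord_85(71)).
The orbit structure of x ↦ 71x mod 85: 10 orbits of sizes [16, 16, 16, 16, 16, 1, 1, 1, 1, 1].
sign(π) = (−1)^{n − #cycles} = (−1)^{85−10} = (−1)^75 = -1.

-1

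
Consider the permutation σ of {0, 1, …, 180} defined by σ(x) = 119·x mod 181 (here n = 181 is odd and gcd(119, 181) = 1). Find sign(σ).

+1

Orbit of 62 under x↦119x: [62, 138, 132, 142, 65, 133, 80]… (length divides ord_181(119)).
Cycle lengths of π_119 on ℤ/181ℤ: [18, 18, 18, 18, 18, 18, 18, 18, 18, 18, 1]; 11 cycles in total.
11 cycles on 181: each ℓ→(−1)^(ℓ−1), product (−1)^170 = +1.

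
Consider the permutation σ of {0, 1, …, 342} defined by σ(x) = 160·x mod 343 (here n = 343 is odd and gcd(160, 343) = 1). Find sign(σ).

-1

Orbit of 232 under x↦160x: [232, 76, 155, 104, 176, 34, 295]… (length divides ord_343(160)).
The orbit structure of x ↦ 160x mod 343: 10 orbits of sizes [98, 98, 98, 14, 14, 14, 2, 2, 2, 1].
With 10 cycles on 343 points, sign = (−1)^{343−10} = -1.
The Jacobi symbol (160|343) = -1 (Zolotarev) agrees.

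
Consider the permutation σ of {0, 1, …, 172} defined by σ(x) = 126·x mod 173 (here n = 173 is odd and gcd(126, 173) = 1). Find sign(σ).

Orbit of 159 under x↦126x: [159, 139, 41, 149, 90, 95, 33]… (length divides ord_173(126)).
Cycle lengths of π_126 on ℤ/173ℤ: [86, 86, 1]; 3 cycles in total.
Σ(ℓ_i−1) = 173−3 = 170; sign = (−1)^170 = +1.
Check: (126/173) = +1 by Zolotarev.

+1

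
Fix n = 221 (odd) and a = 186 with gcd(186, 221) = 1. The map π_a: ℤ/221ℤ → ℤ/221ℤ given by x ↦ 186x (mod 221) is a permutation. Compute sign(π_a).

Trace 35: π^k(35) = [35, 101, 1, 186, 120, 220] for k=0..5.
43 cycles of lengths [6, 6, 6, 6, 6, 6, 6, 6, 6, 6, 6, 6, 6, 6, 6, 6, 6, 6, 6, 6, 6, 6, 6, 6, 6, 6, 6, 6, 6, 6, 6, 6, 6, 6, 2, 2, 2, 2, 2, 2, 2, 2, 1].
221 − 43 = 178 transpositions; sign(π) = (−1)^178 = +1.

+1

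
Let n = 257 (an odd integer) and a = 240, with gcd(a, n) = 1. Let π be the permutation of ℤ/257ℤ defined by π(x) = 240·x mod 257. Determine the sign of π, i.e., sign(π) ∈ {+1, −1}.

+1

Orbit of 60 under x↦240x: [60, 8, 121, 256, 17, 225, 30]… (length divides ord_257(240)).
π_240 has 9 disjoint cycles with lengths [32, 32, 32, 32, 32, 32, 32, 32, 1] on {0,…,256}.
With 9 cycles on 257 points, sign = (−1)^{257−9} = +1.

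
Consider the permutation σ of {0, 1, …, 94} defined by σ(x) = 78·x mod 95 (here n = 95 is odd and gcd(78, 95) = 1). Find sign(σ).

+1

Trace 72: π^k(72) = [72, 11, 3, 44, 12, 81, 48] for k=0..6.
Cycle lengths of π_78 on ℤ/95ℤ: [36, 36, 18, 4, 1]; 5 cycles in total.
95 − 5 = 90 transpositions; sign(π) = (−1)^90 = +1.
(78|95)_J = +1 (Zolotarev's lemma cross-check).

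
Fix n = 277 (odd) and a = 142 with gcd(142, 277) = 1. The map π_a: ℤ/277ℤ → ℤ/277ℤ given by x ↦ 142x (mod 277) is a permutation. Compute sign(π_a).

Start at x=52: 52 → 182 → 83 → 152 → 255 → 200 → 146 → … (one orbit).
Decompose π into cycles: lengths [276, 1] (2 cycles, including the fixed point 0).
With 2 cycles on 277 points, sign = (−1)^{277−2} = -1.

-1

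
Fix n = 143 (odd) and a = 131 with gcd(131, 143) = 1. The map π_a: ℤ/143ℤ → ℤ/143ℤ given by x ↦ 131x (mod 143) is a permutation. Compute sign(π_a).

-1

Start at x=131: 131 → 1 → 131 (one orbit).
The orbit structure of x ↦ 131x mod 143: 78 orbits of sizes [2, 2, 2, 2, 2, 2, 2, 2, 2, 2, 2, 2, 2, 2, 2, 2, 2, 2, 2, 2, 2, 2, 2, 2, 2, 2, 2, 2, 2, 2, 2, 2, 2, 2, 2, 2, 2, 2, 2, 2, 2, 2, 2, 2, 2, 2, 2, 2, 2, 2, 2, 2, 2, 2, 2, 2, 2, 2, 2, 2, 2, 2, 2, 2, 2, 1, 1, 1, 1, 1, 1, 1, 1, 1, 1, 1, 1, 1].
Σ(ℓ_i−1) = 143−78 = 65; sign = (−1)^65 = -1.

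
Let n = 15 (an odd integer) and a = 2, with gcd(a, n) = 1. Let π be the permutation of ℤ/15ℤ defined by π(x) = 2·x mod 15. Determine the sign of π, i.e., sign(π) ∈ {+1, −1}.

Start at x=2: 2 → 4 → 8 → 1 → 2 (one orbit).
π_2 has 5 disjoint cycles with lengths [4, 4, 4, 2, 1] on {0,…,14}.
Σ(ℓ_i−1) = 15−5 = 10; sign = (−1)^10 = +1.

+1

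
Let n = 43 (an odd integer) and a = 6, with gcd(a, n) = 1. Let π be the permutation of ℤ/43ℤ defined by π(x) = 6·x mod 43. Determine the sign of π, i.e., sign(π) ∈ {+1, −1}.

+1

Orbit of 6 under x↦6x: [6, 36, 1]… (length divides ord_43(6)).
The orbit structure of x ↦ 6x mod 43: 15 orbits of sizes [3, 3, 3, 3, 3, 3, 3, 3, 3, 3, 3, 3, 3, 3, 1].
With 15 cycles on 43 points, sign = (−1)^{43−15} = +1.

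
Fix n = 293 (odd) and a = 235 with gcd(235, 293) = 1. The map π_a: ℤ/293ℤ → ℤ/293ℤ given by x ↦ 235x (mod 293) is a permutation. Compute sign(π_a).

+1

Trace 232: π^k(232) = [232, 22, 189, 172, 279, 226, 77] for k=0..6.
5 cycles of lengths [73, 73, 73, 73, 1].
293 − 5 = 288 transpositions; sign(π) = (−1)^288 = +1.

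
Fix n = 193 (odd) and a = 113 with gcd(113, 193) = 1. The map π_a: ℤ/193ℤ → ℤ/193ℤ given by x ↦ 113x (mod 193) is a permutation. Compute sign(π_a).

-1

Trace 36: π^k(36) = [36, 15, 151, 79, 49, 133, 168] for k=0..6.
Cycle lengths of π_113 on ℤ/193ℤ: [192, 1]; 2 cycles in total.
Σ(ℓ_i−1) = 193−2 = 191; sign = (−1)^191 = -1.
Via Zolotarev, sign(π_{113}) = (113|193) = -1.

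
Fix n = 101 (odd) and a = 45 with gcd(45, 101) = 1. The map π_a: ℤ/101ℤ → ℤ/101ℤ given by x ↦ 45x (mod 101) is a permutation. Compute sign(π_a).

+1

Start at x=1: 1 → 45 → 5 → 23 → 25 → 14 → 24 → … (one orbit).
π_45 has 3 disjoint cycles with lengths [50, 50, 1] on {0,…,100}.
n − c = 101 − 3 = 98; sign = (−1)^98 = +1.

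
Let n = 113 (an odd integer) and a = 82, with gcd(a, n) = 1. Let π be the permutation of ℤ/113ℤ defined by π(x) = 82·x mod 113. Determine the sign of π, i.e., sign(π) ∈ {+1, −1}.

Orbit of 105 under x↦82x: [105, 22, 109, 11, 111, 62, 112]… (length divides ord_113(82)).
Cycle lengths of π_82 on ℤ/113ℤ: [56, 56, 1]; 3 cycles in total.
n − c = 113 − 3 = 110; sign = (−1)^110 = +1.

+1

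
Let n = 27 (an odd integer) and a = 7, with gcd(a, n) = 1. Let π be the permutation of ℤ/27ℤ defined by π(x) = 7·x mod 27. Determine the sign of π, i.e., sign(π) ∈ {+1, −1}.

Trace 7: π^k(7) = [7, 22, 19, 25, 13, 10, 16] for k=0..6.
The orbit structure of x ↦ 7x mod 27: 7 orbits of sizes [9, 9, 3, 3, 1, 1, 1].
Σ(ℓ_i−1) = 27−7 = 20; sign = (−1)^20 = +1.
Zolotarev: (7|27) = +1, matching the cycle-count sign.

+1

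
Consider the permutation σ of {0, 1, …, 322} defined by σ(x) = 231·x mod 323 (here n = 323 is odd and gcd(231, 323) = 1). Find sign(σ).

Orbit of 27 under x↦231x: [27, 100, 167, 140, 40, 196, 56]… (length divides ord_323(231)).
Cycle lengths of π_231 on ℤ/323ℤ: [144, 144, 18, 16, 1]; 5 cycles in total.
With 5 cycles on 323 points, sign = (−1)^{323−5} = +1.

+1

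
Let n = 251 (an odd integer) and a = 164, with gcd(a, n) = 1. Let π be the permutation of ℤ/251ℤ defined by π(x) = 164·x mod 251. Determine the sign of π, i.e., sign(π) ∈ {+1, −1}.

+1

Start at x=31: 31 → 64 → 205 → 237 → 214 → 207 → 63 → … (one orbit).
Decompose π into cycles: lengths [125, 125, 1] (3 cycles, including the fixed point 0).
n − c = 251 − 3 = 248; sign = (−1)^248 = +1.
(164|251)_J = +1 (Zolotarev's lemma cross-check).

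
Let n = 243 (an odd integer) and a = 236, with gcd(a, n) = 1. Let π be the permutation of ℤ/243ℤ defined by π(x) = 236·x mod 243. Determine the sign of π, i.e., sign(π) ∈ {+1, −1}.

-1

Start at x=55: 55 → 101 → 22 → 89 → 106 → 230 → 91 → … (one orbit).
6 cycles of lengths [162, 54, 18, 6, 2, 1].
n − c = 243 − 6 = 237; sign = (−1)^237 = -1.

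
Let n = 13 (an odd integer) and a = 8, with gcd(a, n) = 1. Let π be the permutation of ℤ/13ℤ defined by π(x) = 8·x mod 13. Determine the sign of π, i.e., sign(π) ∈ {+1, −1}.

-1

Start at x=12: 12 → 5 → 1 → 8 → 12 (one orbit).
The orbit structure of x ↦ 8x mod 13: 4 orbits of sizes [4, 4, 4, 1].
sign(π) = (−1)^{n − #cycles} = (−1)^{13−4} = (−1)^9 = -1.
Via Zolotarev, sign(π_{8}) = (8|13) = -1.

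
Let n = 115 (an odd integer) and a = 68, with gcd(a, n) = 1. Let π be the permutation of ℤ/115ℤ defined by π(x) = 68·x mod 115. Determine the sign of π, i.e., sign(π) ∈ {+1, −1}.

+1

Orbit of 1 under x↦68x: [1, 68, 24, 22]… (length divides ord_115(68)).
The orbit structure of x ↦ 68x mod 115: 35 orbits of sizes [4, 4, 4, 4, 4, 4, 4, 4, 4, 4, 4, 4, 4, 4, 4, 4, 4, 4, 4, 4, 4, 4, 4, 2, 2, 2, 2, 2, 2, 2, 2, 2, 2, 2, 1].
Σ(ℓ_i−1) = 115−35 = 80; sign = (−1)^80 = +1.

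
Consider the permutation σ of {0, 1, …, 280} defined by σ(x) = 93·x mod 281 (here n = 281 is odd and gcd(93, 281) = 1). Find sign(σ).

Trace 139: π^k(139) = [139, 1, 93, 219, 135, 191, 60] for k=0..6.
Cycle lengths of π_93 on ℤ/281ℤ: [40, 40, 40, 40, 40, 40, 40, 1]; 8 cycles in total.
281 − 8 = 273 transpositions; sign(π) = (−1)^273 = -1.
Zolotarev: (93|281) = -1, matching the cycle-count sign.

-1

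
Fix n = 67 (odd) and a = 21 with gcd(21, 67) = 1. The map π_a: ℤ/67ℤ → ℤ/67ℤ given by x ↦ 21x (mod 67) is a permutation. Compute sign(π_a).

+1

Trace 25: π^k(25) = [25, 56, 37, 40, 36, 19, 64] for k=0..6.
Cycle type of π: 33×2 + 1; total 3 cycles.
sign(π) = (−1)^{n − #cycles} = (−1)^{67−3} = (−1)^64 = +1.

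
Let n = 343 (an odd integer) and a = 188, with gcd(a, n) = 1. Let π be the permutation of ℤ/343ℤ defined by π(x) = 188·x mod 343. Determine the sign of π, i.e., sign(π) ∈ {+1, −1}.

Trace 22: π^k(22) = [22, 20, 330, 300, 148, 41, 162] for k=0..6.
Cycle lengths of π_188 on ℤ/343ℤ: [98, 98, 98, 14, 14, 14, 2, 2, 2, 1]; 10 cycles in total.
With 10 cycles on 343 points, sign = (−1)^{343−10} = -1.
(188|343)_J = -1 (Zolotarev's lemma cross-check).

-1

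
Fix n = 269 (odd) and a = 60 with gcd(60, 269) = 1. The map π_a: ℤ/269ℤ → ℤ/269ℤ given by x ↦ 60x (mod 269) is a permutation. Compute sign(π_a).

-1

Orbit of 128 under x↦60x: [128, 148, 3, 180, 40, 248, 85]… (length divides ord_269(60)).
Cycle type of π: 268 + 1; total 2 cycles.
Σ(ℓ_i−1) = 269−2 = 267; sign = (−1)^267 = -1.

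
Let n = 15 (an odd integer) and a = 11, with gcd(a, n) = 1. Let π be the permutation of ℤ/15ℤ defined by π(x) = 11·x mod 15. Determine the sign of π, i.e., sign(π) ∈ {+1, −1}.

Trace 11: π^k(11) = [11, 1] for k=0..1.
Cycle type of π: 2×5 + 1×5; total 10 cycles.
n − c = 15 − 10 = 5; sign = (−1)^5 = -1.
Via Zolotarev, sign(π_{11}) = (11|15) = -1.

-1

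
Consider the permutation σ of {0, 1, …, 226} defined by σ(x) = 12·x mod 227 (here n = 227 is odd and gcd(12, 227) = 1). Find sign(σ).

+1

Orbit of 131 under x↦12x: [131, 210, 23, 49, 134, 19, 1]… (length divides ord_227(12)).
π_12 has 3 disjoint cycles with lengths [113, 113, 1] on {0,…,226}.
sign(π) = (−1)^{n − #cycles} = (−1)^{227−3} = (−1)^224 = +1.
The Jacobi symbol (12|227) = +1 (Zolotarev) agrees.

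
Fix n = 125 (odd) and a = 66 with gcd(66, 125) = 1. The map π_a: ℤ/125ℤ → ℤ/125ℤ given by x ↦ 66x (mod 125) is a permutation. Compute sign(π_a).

Orbit of 96 under x↦66x: [96, 86, 51, 116, 31, 46, 36]… (length divides ord_125(66)).
13 cycles of lengths [25, 25, 25, 25, 5, 5, 5, 5, 1, 1, 1, 1, 1].
n − c = 125 − 13 = 112; sign = (−1)^112 = +1.
Zolotarev: (66|125) = +1, matching the cycle-count sign.

+1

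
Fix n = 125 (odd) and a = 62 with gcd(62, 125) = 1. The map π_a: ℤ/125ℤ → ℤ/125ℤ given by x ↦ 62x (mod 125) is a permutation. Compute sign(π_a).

Start at x=109: 109 → 8 → 121 → 2 → 124 → 63 → 31 → … (one orbit).
The orbit structure of x ↦ 62x mod 125: 4 orbits of sizes [100, 20, 4, 1].
4 cycles on 125: each ℓ→(−1)^(ℓ−1), product (−1)^121 = -1.
(62|125)_J = -1 (Zolotarev's lemma cross-check).

-1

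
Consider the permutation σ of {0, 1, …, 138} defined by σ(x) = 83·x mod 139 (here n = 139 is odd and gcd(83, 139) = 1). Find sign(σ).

Orbit of 46 under x↦83x: [46, 65, 113, 66, 57, 5, 137]… (length divides ord_139(83)).
π_83 has 3 disjoint cycles with lengths [69, 69, 1] on {0,…,138}.
sign(π) = (−1)^{n − #cycles} = (−1)^{139−3} = (−1)^136 = +1.
Via Zolotarev, sign(π_{83}) = (83|139) = +1.

+1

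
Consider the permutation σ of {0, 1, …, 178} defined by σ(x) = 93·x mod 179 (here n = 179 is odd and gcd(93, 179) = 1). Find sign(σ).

Orbit of 45 under x↦93x: [45, 68, 59, 117, 141, 46, 161]… (length divides ord_179(93)).
π_93 has 3 disjoint cycles with lengths [89, 89, 1] on {0,…,178}.
Σ(ℓ_i−1) = 179−3 = 176; sign = (−1)^176 = +1.

+1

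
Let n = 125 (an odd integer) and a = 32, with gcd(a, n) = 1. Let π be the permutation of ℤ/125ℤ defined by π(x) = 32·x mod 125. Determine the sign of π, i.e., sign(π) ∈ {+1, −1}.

Start at x=74: 74 → 118 → 26 → 82 → 124 → 93 → 101 → … (one orbit).
π_32 has 12 disjoint cycles with lengths [20, 20, 20, 20, 20, 4, 4, 4, 4, 4, 4, 1] on {0,…,124}.
n − c = 125 − 12 = 113; sign = (−1)^113 = -1.
Zolotarev: (32|125) = -1, matching the cycle-count sign.

-1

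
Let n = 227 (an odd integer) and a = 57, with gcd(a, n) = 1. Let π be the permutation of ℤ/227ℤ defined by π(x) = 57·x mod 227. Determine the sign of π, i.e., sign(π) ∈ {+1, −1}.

+1

Trace 192: π^k(192) = [192, 48, 12, 3, 171, 213, 110] for k=0..6.
Cycle lengths of π_57 on ℤ/227ℤ: [113, 113, 1]; 3 cycles in total.
3 cycles on 227: each ℓ→(−1)^(ℓ−1), product (−1)^224 = +1.
Zolotarev: (57|227) = +1, matching the cycle-count sign.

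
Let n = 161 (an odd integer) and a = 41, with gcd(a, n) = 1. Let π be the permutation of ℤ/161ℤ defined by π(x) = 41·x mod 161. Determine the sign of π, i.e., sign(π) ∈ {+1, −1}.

Orbit of 78 under x↦41x: [78, 139, 64, 48, 36, 27, 141]… (length divides ord_161(41)).
Cycle type of π: 22×6 + 11×2 + 2×3 + 1; total 12 cycles.
161 − 12 = 149 transpositions; sign(π) = (−1)^149 = -1.
Zolotarev: (41|161) = -1, matching the cycle-count sign.

-1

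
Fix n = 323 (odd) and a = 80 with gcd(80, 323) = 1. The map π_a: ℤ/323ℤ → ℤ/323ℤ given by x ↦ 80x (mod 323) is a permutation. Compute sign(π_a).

-1

Start at x=213: 213 → 244 → 140 → 218 → 321 → 163 → 120 → … (one orbit).
6 cycles of lengths [144, 144, 16, 9, 9, 1].
6 cycles on 323: each ℓ→(−1)^(ℓ−1), product (−1)^317 = -1.
The Jacobi symbol (80|323) = -1 (Zolotarev) agrees.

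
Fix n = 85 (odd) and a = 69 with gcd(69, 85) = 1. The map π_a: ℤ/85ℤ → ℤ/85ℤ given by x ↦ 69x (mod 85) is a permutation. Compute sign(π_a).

+1

Trace 69: π^k(69) = [69, 1] for k=0..1.
The orbit structure of x ↦ 69x mod 85: 51 orbits of sizes [2, 2, 2, 2, 2, 2, 2, 2, 2, 2, 2, 2, 2, 2, 2, 2, 2, 2, 2, 2, 2, 2, 2, 2, 2, 2, 2, 2, 2, 2, 2, 2, 2, 2, 1, 1, 1, 1, 1, 1, 1, 1, 1, 1, 1, 1, 1, 1, 1, 1, 1].
With 51 cycles on 85 points, sign = (−1)^{85−51} = +1.
The Jacobi symbol (69|85) = +1 (Zolotarev) agrees.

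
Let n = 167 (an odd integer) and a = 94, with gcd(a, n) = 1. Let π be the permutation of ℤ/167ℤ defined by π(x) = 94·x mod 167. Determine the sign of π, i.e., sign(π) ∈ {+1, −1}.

+1

Orbit of 124 under x↦94x: [124, 133, 144, 9, 11, 32, 2]… (length divides ord_167(94)).
Cycle lengths of π_94 on ℤ/167ℤ: [83, 83, 1]; 3 cycles in total.
With 3 cycles on 167 points, sign = (−1)^{167−3} = +1.
Via Zolotarev, sign(π_{94}) = (94|167) = +1.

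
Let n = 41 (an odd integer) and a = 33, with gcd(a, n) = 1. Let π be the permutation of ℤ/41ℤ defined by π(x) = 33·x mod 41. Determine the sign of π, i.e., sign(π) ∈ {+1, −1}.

Trace 36: π^k(36) = [36, 40, 8, 18, 20, 4, 9] for k=0..6.
Cycle type of π: 20×2 + 1; total 3 cycles.
3 cycles on 41: each ℓ→(−1)^(ℓ−1), product (−1)^38 = +1.
Via Zolotarev, sign(π_{33}) = (33|41) = +1.

+1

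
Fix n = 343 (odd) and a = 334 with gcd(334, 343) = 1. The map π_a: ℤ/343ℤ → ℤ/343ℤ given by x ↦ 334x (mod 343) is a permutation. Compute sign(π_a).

Trace 81: π^k(81) = [81, 300, 44, 290, 134, 166, 221] for k=0..6.
4 cycles of lengths [294, 42, 6, 1].
343 − 4 = 339 transpositions; sign(π) = (−1)^339 = -1.

-1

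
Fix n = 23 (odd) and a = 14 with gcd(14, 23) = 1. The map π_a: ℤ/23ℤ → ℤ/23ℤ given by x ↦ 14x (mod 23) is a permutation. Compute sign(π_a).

Trace 10: π^k(10) = [10, 2, 5, 1, 14, 12, 7] for k=0..6.
2 cycles of lengths [22, 1].
2 cycles on 23: each ℓ→(−1)^(ℓ−1), product (−1)^21 = -1.

-1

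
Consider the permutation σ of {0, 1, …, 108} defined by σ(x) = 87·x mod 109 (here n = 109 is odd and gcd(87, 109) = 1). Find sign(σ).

+1

Start at x=43: 43 → 35 → 102 → 45 → 100 → 89 → 4 → … (one orbit).
Cycle type of π: 54×2 + 1; total 3 cycles.
109 − 3 = 106 transpositions; sign(π) = (−1)^106 = +1.
(87|109)_J = +1 (Zolotarev's lemma cross-check).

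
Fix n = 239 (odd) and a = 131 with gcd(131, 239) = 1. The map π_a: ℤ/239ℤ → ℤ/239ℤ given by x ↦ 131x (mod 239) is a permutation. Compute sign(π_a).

Orbit of 16 under x↦131x: [16, 184, 204, 195, 211, 156, 121]… (length divides ord_239(131)).
2 cycles of lengths [238, 1].
n − c = 239 − 2 = 237; sign = (−1)^237 = -1.
The Jacobi symbol (131|239) = -1 (Zolotarev) agrees.

-1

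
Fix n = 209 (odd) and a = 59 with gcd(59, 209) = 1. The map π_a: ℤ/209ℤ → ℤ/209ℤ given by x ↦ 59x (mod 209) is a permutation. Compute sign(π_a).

Trace 60: π^k(60) = [60, 196, 69, 100, 48, 115, 97] for k=0..6.
Decompose π into cycles: lengths [90, 90, 18, 5, 5, 1] (6 cycles, including the fixed point 0).
209 − 6 = 203 transpositions; sign(π) = (−1)^203 = -1.
Zolotarev: (59|209) = -1, matching the cycle-count sign.

-1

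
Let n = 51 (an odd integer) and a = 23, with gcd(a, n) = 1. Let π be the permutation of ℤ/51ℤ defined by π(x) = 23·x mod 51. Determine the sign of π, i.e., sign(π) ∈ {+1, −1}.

+1

Start at x=25: 25 → 14 → 16 → 11 → 49 → 5 → 13 → … (one orbit).
Decompose π into cycles: lengths [16, 16, 16, 2, 1] (5 cycles, including the fixed point 0).
51 − 5 = 46 transpositions; sign(π) = (−1)^46 = +1.
Via Zolotarev, sign(π_{23}) = (23|51) = +1.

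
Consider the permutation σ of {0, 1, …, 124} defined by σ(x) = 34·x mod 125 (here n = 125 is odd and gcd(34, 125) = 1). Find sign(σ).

+1

Start at x=111: 111 → 24 → 66 → 119 → 46 → 64 → 51 → … (one orbit).
7 cycles of lengths [50, 50, 10, 10, 2, 2, 1].
125 − 7 = 118 transpositions; sign(π) = (−1)^118 = +1.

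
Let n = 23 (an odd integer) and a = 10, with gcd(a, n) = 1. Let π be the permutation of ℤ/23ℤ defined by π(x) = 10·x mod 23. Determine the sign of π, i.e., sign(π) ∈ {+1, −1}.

-1

Trace 16: π^k(16) = [16, 22, 13, 15, 12, 5, 4] for k=0..6.
2 cycles of lengths [22, 1].
Σ(ℓ_i−1) = 23−2 = 21; sign = (−1)^21 = -1.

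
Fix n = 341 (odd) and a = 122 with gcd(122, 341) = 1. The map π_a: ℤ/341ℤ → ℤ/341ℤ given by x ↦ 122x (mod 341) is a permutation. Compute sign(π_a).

Orbit of 78 under x↦122x: [78, 309, 188, 89, 287, 232, 1]… (length divides ord_341(122)).
Decompose π into cycles: lengths [10, 10, 10, 10, 10, 10, 10, 10, 10, 10, 10, 10, 10, 10, 10, 10, 10, 10, 10, 10, 10, 10, 10, 10, 10, 10, 10, 10, 10, 10, 10, 10, 10, 1, 1, 1, 1, 1, 1, 1, 1, 1, 1, 1] (44 cycles, including the fixed point 0).
sign(π) = (−1)^{n − #cycles} = (−1)^{341−44} = (−1)^297 = -1.
Via Zolotarev, sign(π_{122}) = (122|341) = -1.

-1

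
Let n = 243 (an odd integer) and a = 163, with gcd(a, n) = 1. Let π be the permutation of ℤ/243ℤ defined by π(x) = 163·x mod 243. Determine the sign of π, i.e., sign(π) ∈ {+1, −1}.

Start at x=82: 82 → 1 → 163 → 82 (one orbit).
Decompose π into cycles: lengths [3, 3, 3, 3, 3, 3, 3, 3, 3, 3, 3, 3, 3, 3, 3, 3, 3, 3, 3, 3, 3, 3, 3, 3, 3, 3, 3, 3, 3, 3, 3, 3, 3, 3, 3, 3, 3, 3, 3, 3, 3, 3, 3, 3, 3, 3, 3, 3, 3, 3, 3, 3, 3, 3, 1, 1, 1, 1, 1, 1, 1, 1, 1, 1, 1, 1, 1, 1, 1, 1, 1, 1, 1, 1, 1, 1, 1, 1, 1, 1, 1, 1, 1, 1, 1, 1, 1, 1, 1, 1, 1, 1, 1, 1, 1, 1, 1, 1, 1, 1, 1, 1, 1, 1, 1, 1, 1, 1, 1, 1, 1, 1, 1, 1, 1, 1, 1, 1, 1, 1, 1, 1, 1, 1, 1, 1, 1, 1, 1, 1, 1, 1, 1, 1, 1] (135 cycles, including the fixed point 0).
243 − 135 = 108 transpositions; sign(π) = (−1)^108 = +1.

+1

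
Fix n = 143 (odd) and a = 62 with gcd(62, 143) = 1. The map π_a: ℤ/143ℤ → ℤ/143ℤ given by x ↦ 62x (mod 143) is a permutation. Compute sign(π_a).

Trace 127: π^k(127) = [127, 9, 129, 133, 95, 27, 101] for k=0..6.
The orbit structure of x ↦ 62x mod 143: 8 orbits of sizes [30, 30, 30, 30, 10, 6, 6, 1].
With 8 cycles on 143 points, sign = (−1)^{143−8} = -1.
The Jacobi symbol (62|143) = -1 (Zolotarev) agrees.

-1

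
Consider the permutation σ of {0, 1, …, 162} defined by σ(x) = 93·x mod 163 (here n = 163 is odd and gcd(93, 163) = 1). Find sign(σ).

+1

Trace 119: π^k(119) = [119, 146, 49, 156, 1, 93, 10] for k=0..6.
3 cycles of lengths [81, 81, 1].
Σ(ℓ_i−1) = 163−3 = 160; sign = (−1)^160 = +1.
Zolotarev: (93|163) = +1, matching the cycle-count sign.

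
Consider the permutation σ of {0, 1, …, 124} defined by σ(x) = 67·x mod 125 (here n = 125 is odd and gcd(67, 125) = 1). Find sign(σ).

-1

Orbit of 99 under x↦67x: [99, 8, 36, 37, 104, 93, 106]… (length divides ord_125(67)).
4 cycles of lengths [100, 20, 4, 1].
125 − 4 = 121 transpositions; sign(π) = (−1)^121 = -1.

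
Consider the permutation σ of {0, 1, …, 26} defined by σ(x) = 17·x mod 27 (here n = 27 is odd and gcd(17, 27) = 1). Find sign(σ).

Orbit of 26 under x↦17x: [26, 10, 8, 1, 17, 19]… (length divides ord_27(17)).
The orbit structure of x ↦ 17x mod 27: 8 orbits of sizes [6, 6, 6, 2, 2, 2, 2, 1].
8 cycles on 27: each ℓ→(−1)^(ℓ−1), product (−1)^19 = -1.
(17|27)_J = -1 (Zolotarev's lemma cross-check).

-1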